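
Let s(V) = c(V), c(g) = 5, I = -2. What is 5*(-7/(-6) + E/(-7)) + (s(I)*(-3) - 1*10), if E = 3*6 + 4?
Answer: -1465/42 ≈ -34.881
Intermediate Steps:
s(V) = 5
E = 22 (E = 18 + 4 = 22)
5*(-7/(-6) + E/(-7)) + (s(I)*(-3) - 1*10) = 5*(-7/(-6) + 22/(-7)) + (5*(-3) - 1*10) = 5*(-7*(-1/6) + 22*(-1/7)) + (-15 - 10) = 5*(7/6 - 22/7) - 25 = 5*(-83/42) - 25 = -415/42 - 25 = -1465/42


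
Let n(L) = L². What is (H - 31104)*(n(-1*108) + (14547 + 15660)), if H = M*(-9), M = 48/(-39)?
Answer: -16924593168/13 ≈ -1.3019e+9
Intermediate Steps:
M = -16/13 (M = 48*(-1/39) = -16/13 ≈ -1.2308)
H = 144/13 (H = -16/13*(-9) = 144/13 ≈ 11.077)
(H - 31104)*(n(-1*108) + (14547 + 15660)) = (144/13 - 31104)*((-1*108)² + (14547 + 15660)) = -404208*((-108)² + 30207)/13 = -404208*(11664 + 30207)/13 = -404208/13*41871 = -16924593168/13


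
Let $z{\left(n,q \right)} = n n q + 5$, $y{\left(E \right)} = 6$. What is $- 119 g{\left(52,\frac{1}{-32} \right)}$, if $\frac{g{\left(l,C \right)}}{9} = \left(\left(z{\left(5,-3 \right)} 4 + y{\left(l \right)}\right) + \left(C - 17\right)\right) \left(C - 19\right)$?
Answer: $- \frac{6074301807}{1024} \approx -5.9319 \cdot 10^{6}$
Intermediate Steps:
$z{\left(n,q \right)} = 5 + q n^{2}$ ($z{\left(n,q \right)} = n^{2} q + 5 = q n^{2} + 5 = 5 + q n^{2}$)
$g{\left(l,C \right)} = 9 \left(-291 + C\right) \left(-19 + C\right)$ ($g{\left(l,C \right)} = 9 \left(\left(\left(5 - 3 \cdot 5^{2}\right) 4 + 6\right) + \left(C - 17\right)\right) \left(C - 19\right) = 9 \left(\left(\left(5 - 75\right) 4 + 6\right) + \left(-17 + C\right)\right) \left(-19 + C\right) = 9 \left(\left(\left(-70\right) 4 + 6\right) + \left(-17 + C\right)\right) \left(-19 + C\right) = 9 \left(\left(-280 + 6\right) + \left(-17 + C\right)\right) \left(-19 + C\right) = 9 \left(-274 + \left(-17 + C\right)\right) \left(-19 + C\right) = 9 \left(-291 + C\right) \left(-19 + C\right)$)
$- 119 g{\left(52,\frac{1}{-32} \right)} = - 119 \left(49761 - \frac{2790}{-32} + 9 \left(\frac{1}{-32}\right)^{2}\right) = - 119 \left(49761 - - \frac{1395}{16} + 9 \left(- \frac{1}{32}\right)^{2}\right) = - 119 \left(49761 + \frac{1395}{16} + 9 \cdot \frac{1}{1024}\right) = - 119 \left(49761 + \frac{1395}{16} + \frac{9}{1024}\right) = \left(-119\right) \frac{51044553}{1024} = - \frac{6074301807}{1024}$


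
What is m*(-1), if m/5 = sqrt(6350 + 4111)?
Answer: -5*sqrt(10461) ≈ -511.40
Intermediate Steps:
m = 5*sqrt(10461) (m = 5*sqrt(6350 + 4111) = 5*sqrt(10461) ≈ 511.40)
m*(-1) = (5*sqrt(10461))*(-1) = -5*sqrt(10461)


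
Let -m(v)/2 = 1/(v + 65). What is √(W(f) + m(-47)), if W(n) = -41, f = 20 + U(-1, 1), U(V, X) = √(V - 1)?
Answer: I*√370/3 ≈ 6.4118*I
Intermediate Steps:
U(V, X) = √(-1 + V)
f = 20 + I*√2 (f = 20 + √(-1 - 1) = 20 + √(-2) = 20 + I*√2 ≈ 20.0 + 1.4142*I)
m(v) = -2/(65 + v) (m(v) = -2/(v + 65) = -2/(65 + v))
√(W(f) + m(-47)) = √(-41 - 2/(65 - 47)) = √(-41 - 2/18) = √(-41 - 2*1/18) = √(-41 - ⅑) = √(-370/9) = I*√370/3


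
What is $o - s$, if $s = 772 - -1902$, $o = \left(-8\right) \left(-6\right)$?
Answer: $-2626$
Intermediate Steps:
$o = 48$
$s = 2674$ ($s = 772 + 1902 = 2674$)
$o - s = 48 - 2674 = -2626$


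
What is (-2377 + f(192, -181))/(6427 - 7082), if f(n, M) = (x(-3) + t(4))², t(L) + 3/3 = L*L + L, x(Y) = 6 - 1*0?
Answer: 1752/655 ≈ 2.6748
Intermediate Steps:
x(Y) = 6 (x(Y) = 6 + 0 = 6)
t(L) = -1 + L + L² (t(L) = -1 + (L*L + L) = -1 + (L² + L) = -1 + (L + L²) = -1 + L + L²)
f(n, M) = 625 (f(n, M) = (6 + (-1 + 4 + 4²))² = (6 + (-1 + 4 + 16))² = (6 + 19)² = 25² = 625)
(-2377 + f(192, -181))/(6427 - 7082) = (-2377 + 625)/(6427 - 7082) = -1752/(-655) = -1752*(-1/655) = 1752/655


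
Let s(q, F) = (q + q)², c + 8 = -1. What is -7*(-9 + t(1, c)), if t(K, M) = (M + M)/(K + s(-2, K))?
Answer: 1197/17 ≈ 70.412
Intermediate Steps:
c = -9 (c = -8 - 1 = -9)
s(q, F) = 4*q² (s(q, F) = (2*q)² = 4*q²)
t(K, M) = 2*M/(16 + K) (t(K, M) = (M + M)/(K + 4*(-2)²) = (2*M)/(K + 4*4) = (2*M)/(K + 16) = (2*M)/(16 + K) = 2*M/(16 + K))
-7*(-9 + t(1, c)) = -7*(-9 + 2*(-9)/(16 + 1)) = -7*(-9 + 2*(-9)/17) = -7*(-9 + 2*(-9)*(1/17)) = -7*(-9 - 18/17) = -7*(-171/17) = 1197/17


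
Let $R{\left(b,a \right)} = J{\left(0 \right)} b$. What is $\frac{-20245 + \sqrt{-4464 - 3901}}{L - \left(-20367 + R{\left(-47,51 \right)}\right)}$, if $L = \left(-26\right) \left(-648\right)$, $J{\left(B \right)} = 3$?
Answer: $- \frac{20245}{37356} + \frac{i \sqrt{8365}}{37356} \approx -0.54195 + 0.0024483 i$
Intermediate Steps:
$L = 16848$
$R{\left(b,a \right)} = 3 b$
$\frac{-20245 + \sqrt{-4464 - 3901}}{L - \left(-20367 + R{\left(-47,51 \right)}\right)} = \frac{-20245 + \sqrt{-4464 - 3901}}{16848 + \left(20367 - 3 \left(-47\right)\right)} = \frac{-20245 + \sqrt{-8365}}{16848 + \left(20367 - -141\right)} = \frac{-20245 + i \sqrt{8365}}{16848 + \left(20367 + 141\right)} = \frac{-20245 + i \sqrt{8365}}{16848 + 20508} = \frac{-20245 + i \sqrt{8365}}{37356} = \left(-20245 + i \sqrt{8365}\right) \frac{1}{37356} = - \frac{20245}{37356} + \frac{i \sqrt{8365}}{37356}$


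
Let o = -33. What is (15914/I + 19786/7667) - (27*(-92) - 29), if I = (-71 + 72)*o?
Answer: 46768813/23001 ≈ 2033.3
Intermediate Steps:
I = -33 (I = (-71 + 72)*(-33) = 1*(-33) = -33)
(15914/I + 19786/7667) - (27*(-92) - 29) = (15914/(-33) + 19786/7667) - (27*(-92) - 29) = (15914*(-1/33) + 19786*(1/7667)) - (-2484 - 29) = (-15914/33 + 19786/7667) - 1*(-2513) = -11032700/23001 + 2513 = 46768813/23001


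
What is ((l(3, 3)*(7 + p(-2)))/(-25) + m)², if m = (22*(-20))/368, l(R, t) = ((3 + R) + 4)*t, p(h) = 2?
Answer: 7612081/52900 ≈ 143.90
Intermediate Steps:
l(R, t) = t*(7 + R) (l(R, t) = (7 + R)*t = t*(7 + R))
m = -55/46 (m = -440*1/368 = -55/46 ≈ -1.1957)
((l(3, 3)*(7 + p(-2)))/(-25) + m)² = (((3*(7 + 3))*(7 + 2))/(-25) - 55/46)² = (((3*10)*9)*(-1/25) - 55/46)² = ((30*9)*(-1/25) - 55/46)² = (270*(-1/25) - 55/46)² = (-54/5 - 55/46)² = (-2759/230)² = 7612081/52900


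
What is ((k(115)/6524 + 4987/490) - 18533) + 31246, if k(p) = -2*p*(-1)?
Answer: 726304603/57085 ≈ 12723.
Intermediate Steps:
k(p) = 2*p
((k(115)/6524 + 4987/490) - 18533) + 31246 = (((2*115)/6524 + 4987/490) - 18533) + 31246 = ((230*(1/6524) + 4987*(1/490)) - 18533) + 31246 = ((115/3262 + 4987/490) - 18533) + 31246 = (582998/57085 - 18533) + 31246 = -1057373307/57085 + 31246 = 726304603/57085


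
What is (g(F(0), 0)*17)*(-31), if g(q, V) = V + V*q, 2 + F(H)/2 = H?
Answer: 0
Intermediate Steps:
F(H) = -4 + 2*H
(g(F(0), 0)*17)*(-31) = ((0*(1 + (-4 + 2*0)))*17)*(-31) = ((0*(1 + (-4 + 0)))*17)*(-31) = ((0*(1 - 4))*17)*(-31) = ((0*(-3))*17)*(-31) = (0*17)*(-31) = 0*(-31) = 0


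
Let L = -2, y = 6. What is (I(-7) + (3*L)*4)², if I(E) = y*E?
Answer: 4356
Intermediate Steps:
I(E) = 6*E
(I(-7) + (3*L)*4)² = (6*(-7) + (3*(-2))*4)² = (-42 - 6*4)² = (-42 - 24)² = (-66)² = 4356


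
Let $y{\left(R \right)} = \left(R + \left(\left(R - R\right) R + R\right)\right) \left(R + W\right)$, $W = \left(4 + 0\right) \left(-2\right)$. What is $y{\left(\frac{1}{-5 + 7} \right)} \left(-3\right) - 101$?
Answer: $- \frac{157}{2} \approx -78.5$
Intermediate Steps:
$W = -8$ ($W = 4 \left(-2\right) = -8$)
$y{\left(R \right)} = 2 R \left(-8 + R\right)$ ($y{\left(R \right)} = \left(R + \left(\left(R - R\right) R + R\right)\right) \left(R - 8\right) = \left(R + \left(0 R + R\right)\right) \left(-8 + R\right) = \left(R + \left(0 + R\right)\right) \left(-8 + R\right) = \left(R + R\right) \left(-8 + R\right) = 2 R \left(-8 + R\right)$)
$y{\left(\frac{1}{-5 + 7} \right)} \left(-3\right) - 101 = \frac{2 \left(-8 + \frac{1}{-5 + 7}\right)}{-5 + 7} \left(-3\right) - 101 = \frac{2 \left(-8 + \frac{1}{2}\right)}{2} \left(-3\right) - 101 = 2 \cdot \frac{1}{2} \left(-8 + \frac{1}{2}\right) \left(-3\right) - 101 = 2 \cdot \frac{1}{2} \left(- \frac{15}{2}\right) \left(-3\right) - 101 = \left(- \frac{15}{2}\right) \left(-3\right) - 101 = \frac{45}{2} - 101 = - \frac{157}{2}$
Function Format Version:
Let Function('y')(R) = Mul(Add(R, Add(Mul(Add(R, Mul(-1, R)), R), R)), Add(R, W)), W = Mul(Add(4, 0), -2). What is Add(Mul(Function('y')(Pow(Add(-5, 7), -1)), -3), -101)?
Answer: Rational(-157, 2) ≈ -78.500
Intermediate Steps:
W = -8 (W = Mul(4, -2) = -8)
Function('y')(R) = Mul(2, R, Add(-8, R)) (Function('y')(R) = Mul(Add(R, Add(Mul(Add(R, Mul(-1, R)), R), R)), Add(R, -8)) = Mul(Add(R, Add(Mul(0, R), R)), Add(-8, R)) = Mul(Add(R, Add(0, R)), Add(-8, R)) = Mul(Add(R, R), Add(-8, R)) = Mul(Mul(2, R), Add(-8, R)) = Mul(2, R, Add(-8, R)))
Add(Mul(Function('y')(Pow(Add(-5, 7), -1)), -3), -101) = Add(Mul(Mul(2, Pow(Add(-5, 7), -1), Add(-8, Pow(Add(-5, 7), -1))), -3), -101) = Add(Mul(Mul(2, Pow(2, -1), Add(-8, Pow(2, -1))), -3), -101) = Add(Mul(Mul(2, Rational(1, 2), Add(-8, Rational(1, 2))), -3), -101) = Add(Mul(Mul(2, Rational(1, 2), Rational(-15, 2)), -3), -101) = Add(Mul(Rational(-15, 2), -3), -101) = Add(Rational(45, 2), -101) = Rational(-157, 2)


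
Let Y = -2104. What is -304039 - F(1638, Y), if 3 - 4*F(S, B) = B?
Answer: -1218263/4 ≈ -3.0457e+5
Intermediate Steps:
F(S, B) = ¾ - B/4
-304039 - F(1638, Y) = -304039 - (¾ - ¼*(-2104)) = -304039 - (¾ + 526) = -304039 - 1*2107/4 = -304039 - 2107/4 = -1218263/4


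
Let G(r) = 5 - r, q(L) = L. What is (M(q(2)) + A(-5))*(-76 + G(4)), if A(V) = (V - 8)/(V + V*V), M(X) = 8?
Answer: -2205/4 ≈ -551.25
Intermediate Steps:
A(V) = (-8 + V)/(V + V**2)
(M(q(2)) + A(-5))*(-76 + G(4)) = (8 + (-8 - 5)/((-5)*(1 - 5)))*(-76 + (5 - 1*4)) = (8 - 1/5*(-13)/(-4))*(-76 + (5 - 4)) = (8 - 1/5*(-1/4)*(-13))*(-76 + 1) = (8 - 13/20)*(-75) = (147/20)*(-75) = -2205/4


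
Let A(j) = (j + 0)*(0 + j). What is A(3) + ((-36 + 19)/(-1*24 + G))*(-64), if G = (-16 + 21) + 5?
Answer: -481/7 ≈ -68.714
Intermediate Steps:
G = 10 (G = 5 + 5 = 10)
A(j) = j² (A(j) = j*j = j²)
A(3) + ((-36 + 19)/(-1*24 + G))*(-64) = 3² + ((-36 + 19)/(-1*24 + 10))*(-64) = 9 - 17/(-24 + 10)*(-64) = 9 - 17/(-14)*(-64) = 9 - 17*(-1/14)*(-64) = 9 + (17/14)*(-64) = 9 - 544/7 = -481/7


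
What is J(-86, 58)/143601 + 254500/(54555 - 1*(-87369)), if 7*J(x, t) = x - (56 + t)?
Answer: 7105466575/3962861063 ≈ 1.7930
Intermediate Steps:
J(x, t) = -8 - t/7 + x/7 (J(x, t) = (x - (56 + t))/7 = (x + (-56 - t))/7 = (-56 + x - t)/7 = -8 - t/7 + x/7)
J(-86, 58)/143601 + 254500/(54555 - 1*(-87369)) = (-8 - ⅐*58 + (⅐)*(-86))/143601 + 254500/(54555 - 1*(-87369)) = (-8 - 58/7 - 86/7)*(1/143601) + 254500/(54555 + 87369) = -200/7*1/143601 + 254500/141924 = -200/1005207 + 254500*(1/141924) = -200/1005207 + 63625/35481 = 7105466575/3962861063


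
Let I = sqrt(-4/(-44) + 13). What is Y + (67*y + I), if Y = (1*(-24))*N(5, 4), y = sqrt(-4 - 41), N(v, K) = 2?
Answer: -48 + 12*sqrt(11)/11 + 201*I*sqrt(5) ≈ -44.382 + 449.45*I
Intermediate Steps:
I = 12*sqrt(11)/11 (I = sqrt(-4*(-1/44) + 13) = sqrt(1/11 + 13) = sqrt(144/11) = 12*sqrt(11)/11 ≈ 3.6181)
y = 3*I*sqrt(5) (y = sqrt(-45) = 3*I*sqrt(5) ≈ 6.7082*I)
Y = -48 (Y = (1*(-24))*2 = -24*2 = -48)
Y + (67*y + I) = -48 + (67*(3*I*sqrt(5)) + 12*sqrt(11)/11) = -48 + (201*I*sqrt(5) + 12*sqrt(11)/11) = -48 + (12*sqrt(11)/11 + 201*I*sqrt(5)) = -48 + 12*sqrt(11)/11 + 201*I*sqrt(5)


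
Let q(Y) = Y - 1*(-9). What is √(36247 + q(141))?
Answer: √36397 ≈ 190.78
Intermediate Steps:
q(Y) = 9 + Y (q(Y) = Y + 9 = 9 + Y)
√(36247 + q(141)) = √(36247 + (9 + 141)) = √(36247 + 150) = √36397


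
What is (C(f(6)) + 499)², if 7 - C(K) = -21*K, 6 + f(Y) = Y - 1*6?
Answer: 144400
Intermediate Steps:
f(Y) = -12 + Y (f(Y) = -6 + (Y - 1*6) = -6 + (Y - 6) = -6 + (-6 + Y) = -12 + Y)
C(K) = 7 + 21*K (C(K) = 7 - (-21)*K = 7 + 21*K)
(C(f(6)) + 499)² = ((7 + 21*(-12 + 6)) + 499)² = ((7 + 21*(-6)) + 499)² = ((7 - 126) + 499)² = (-119 + 499)² = 380² = 144400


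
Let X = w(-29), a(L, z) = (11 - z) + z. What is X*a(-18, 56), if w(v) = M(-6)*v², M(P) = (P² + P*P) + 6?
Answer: 721578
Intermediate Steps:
M(P) = 6 + 2*P² (M(P) = (P² + P²) + 6 = 2*P² + 6 = 6 + 2*P²)
a(L, z) = 11
w(v) = 78*v² (w(v) = (6 + 2*(-6)²)*v² = (6 + 2*36)*v² = (6 + 72)*v² = 78*v²)
X = 65598 (X = 78*(-29)² = 78*841 = 65598)
X*a(-18, 56) = 65598*11 = 721578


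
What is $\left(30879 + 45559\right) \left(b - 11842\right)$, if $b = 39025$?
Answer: $2077814154$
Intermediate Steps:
$\left(30879 + 45559\right) \left(b - 11842\right) = \left(30879 + 45559\right) \left(39025 - 11842\right) = 76438 \cdot 27183 = 2077814154$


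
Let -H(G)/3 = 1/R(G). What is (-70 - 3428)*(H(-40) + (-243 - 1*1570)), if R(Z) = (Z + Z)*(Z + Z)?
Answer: 20294002047/3200 ≈ 6.3419e+6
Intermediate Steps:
R(Z) = 4*Z² (R(Z) = (2*Z)*(2*Z) = 4*Z²)
H(G) = -3/(4*G²) (H(G) = -3*1/(4*G²) = -3/(4*G²))
(-70 - 3428)*(H(-40) + (-243 - 1*1570)) = (-70 - 3428)*(-¾/(-40)² + (-243 - 1*1570)) = -3498*(-¾*1/1600 + (-243 - 1570)) = -3498*(-3/6400 - 1813) = -3498*(-11603203/6400) = 20294002047/3200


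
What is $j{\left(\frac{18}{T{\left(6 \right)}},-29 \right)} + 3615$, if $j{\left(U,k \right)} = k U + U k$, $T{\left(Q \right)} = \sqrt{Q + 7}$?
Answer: $3615 - \frac{1044 \sqrt{13}}{13} \approx 3325.4$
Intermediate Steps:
$T{\left(Q \right)} = \sqrt{7 + Q}$
$j{\left(U,k \right)} = 2 U k$ ($j{\left(U,k \right)} = U k + U k = 2 U k$)
$j{\left(\frac{18}{T{\left(6 \right)}},-29 \right)} + 3615 = 2 \frac{18}{\sqrt{7 + 6}} \left(-29\right) + 3615 = 2 \frac{18}{\sqrt{13}} \left(-29\right) + 3615 = 2 \cdot 18 \frac{\sqrt{13}}{13} \left(-29\right) + 3615 = 2 \frac{18 \sqrt{13}}{13} \left(-29\right) + 3615 = - \frac{1044 \sqrt{13}}{13} + 3615 = 3615 - \frac{1044 \sqrt{13}}{13}$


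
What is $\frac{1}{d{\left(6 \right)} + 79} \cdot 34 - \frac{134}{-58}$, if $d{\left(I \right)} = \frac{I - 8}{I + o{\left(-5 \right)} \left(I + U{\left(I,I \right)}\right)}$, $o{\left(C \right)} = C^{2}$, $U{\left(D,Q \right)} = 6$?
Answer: $\frac{480310}{175247} \approx 2.7408$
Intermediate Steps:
$d{\left(I \right)} = \frac{-8 + I}{150 + 26 I}$ ($d{\left(I \right)} = \frac{I - 8}{I + \left(-5\right)^{2} \left(I + 6\right)} = \frac{-8 + I}{I + 25 \left(6 + I\right)} = \frac{-8 + I}{I + \left(150 + 25 I\right)} = \frac{-8 + I}{150 + 26 I}$)
$\frac{1}{d{\left(6 \right)} + 79} \cdot 34 - \frac{134}{-58} = \frac{1}{\frac{-8 + 6}{2 \left(75 + 13 \cdot 6\right)} + 79} \cdot 34 - \frac{134}{-58} = \frac{1}{\frac{1}{2} \frac{1}{75 + 78} \left(-2\right) + 79} \cdot 34 - - \frac{67}{29} = \frac{1}{\frac{1}{2} \cdot \frac{1}{153} \left(-2\right) + 79} \cdot 34 + \frac{67}{29} = \frac{1}{- \frac{1}{153} + 79} \cdot 34 + \frac{67}{29} = \frac{1}{\frac{12086}{153}} \cdot 34 + \frac{67}{29} = \frac{153}{12086} \cdot 34 + \frac{67}{29} = \frac{2601}{6043} + \frac{67}{29} = \frac{480310}{175247}$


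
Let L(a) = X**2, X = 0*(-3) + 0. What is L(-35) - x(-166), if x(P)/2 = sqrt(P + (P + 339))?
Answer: -2*sqrt(7) ≈ -5.2915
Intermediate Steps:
x(P) = 2*sqrt(339 + 2*P) (x(P) = 2*sqrt(P + (P + 339)) = 2*sqrt(P + (339 + P)) = 2*sqrt(339 + 2*P))
X = 0 (X = 0 + 0 = 0)
L(a) = 0 (L(a) = 0**2 = 0)
L(-35) - x(-166) = 0 - 2*sqrt(339 + 2*(-166)) = 0 - 2*sqrt(339 - 332) = 0 - 2*sqrt(7) = -2*sqrt(7)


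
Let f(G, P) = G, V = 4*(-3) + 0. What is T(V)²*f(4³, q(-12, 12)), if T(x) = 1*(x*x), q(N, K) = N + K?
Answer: 1327104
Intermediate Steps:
q(N, K) = K + N
V = -12 (V = -12 + 0 = -12)
T(x) = x² (T(x) = 1*x² = x²)
T(V)²*f(4³, q(-12, 12)) = ((-12)²)²*4³ = 144²*64 = 20736*64 = 1327104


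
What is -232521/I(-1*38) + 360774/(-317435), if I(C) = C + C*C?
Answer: -74317551879/446313610 ≈ -166.51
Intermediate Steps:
I(C) = C + C²
-232521/I(-1*38) + 360774/(-317435) = -232521*(-1/(38*(1 - 1*38))) + 360774/(-317435) = -232521*(-1/(38*(1 - 38))) + 360774*(-1/317435) = -232521/((-38*(-37))) - 360774/317435 = -232521/1406 - 360774/317435 = -74317551879/446313610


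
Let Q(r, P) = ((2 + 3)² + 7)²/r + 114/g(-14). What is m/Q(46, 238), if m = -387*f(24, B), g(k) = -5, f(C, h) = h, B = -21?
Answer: -934605/62 ≈ -15074.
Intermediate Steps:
m = 8127 (m = -387*(-21) = 8127)
Q(r, P) = -114/5 + 1024/r (Q(r, P) = ((2 + 3)² + 7)²/r + 114/(-5) = (5² + 7)²/r + 114*(-⅕) = (25 + 7)²/r - 114/5 = 32²/r - 114/5 = 1024/r - 114/5 = -114/5 + 1024/r)
m/Q(46, 238) = 8127/(-114/5 + 1024/46) = 8127/(-114/5 + 1024*(1/46)) = 8127/(-114/5 + 512/23) = 8127/(-62/115) = 8127*(-115/62) = -934605/62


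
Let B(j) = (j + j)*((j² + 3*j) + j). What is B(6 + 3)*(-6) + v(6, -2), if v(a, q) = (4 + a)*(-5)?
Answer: -12686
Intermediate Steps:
v(a, q) = -20 - 5*a
B(j) = 2*j*(j² + 4*j) (B(j) = (2*j)*(j² + 4*j) = 2*j*(j² + 4*j))
B(6 + 3)*(-6) + v(6, -2) = (2*(6 + 3)²*(4 + (6 + 3)))*(-6) + (-20 - 5*6) = (2*9²*(4 + 9))*(-6) + (-20 - 30) = (2*81*13)*(-6) - 50 = 2106*(-6) - 50 = -12636 - 50 = -12686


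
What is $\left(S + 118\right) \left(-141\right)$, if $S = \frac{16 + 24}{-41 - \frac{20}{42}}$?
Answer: $- \frac{14373258}{871} \approx -16502.0$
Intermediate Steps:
$S = - \frac{840}{871}$ ($S = \frac{40}{-41 - \frac{10}{21}} = \frac{40}{- \frac{871}{21}} = 40 \left(- \frac{21}{871}\right) = - \frac{840}{871} \approx -0.96441$)
$\left(S + 118\right) \left(-141\right) = \left(- \frac{840}{871} + 118\right) \left(-141\right) = \frac{101938}{871} \left(-141\right) = - \frac{14373258}{871}$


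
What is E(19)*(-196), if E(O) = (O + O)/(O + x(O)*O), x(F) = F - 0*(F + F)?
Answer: -98/5 ≈ -19.600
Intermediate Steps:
x(F) = F (x(F) = F - 0*2*F = F - 1*0 = F + 0 = F)
E(O) = 2*O/(O + O²) (E(O) = (O + O)/(O + O*O) = (2*O)/(O + O²) = 2*O/(O + O²))
E(19)*(-196) = (2/(1 + 19))*(-196) = (2/20)*(-196) = (2*(1/20))*(-196) = (⅒)*(-196) = -98/5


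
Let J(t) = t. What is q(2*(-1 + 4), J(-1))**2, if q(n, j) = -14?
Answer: 196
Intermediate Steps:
q(2*(-1 + 4), J(-1))**2 = (-14)**2 = 196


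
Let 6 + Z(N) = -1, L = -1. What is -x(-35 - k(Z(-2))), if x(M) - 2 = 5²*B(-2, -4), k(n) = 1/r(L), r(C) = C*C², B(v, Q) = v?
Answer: 48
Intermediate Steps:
Z(N) = -7 (Z(N) = -6 - 1 = -7)
r(C) = C³
k(n) = -1 (k(n) = 1/((-1)³) = 1/(-1) = -1)
x(M) = -48 (x(M) = 2 + 5²*(-2) = 2 + 25*(-2) = 2 - 50 = -48)
-x(-35 - k(Z(-2))) = -1*(-48) = 48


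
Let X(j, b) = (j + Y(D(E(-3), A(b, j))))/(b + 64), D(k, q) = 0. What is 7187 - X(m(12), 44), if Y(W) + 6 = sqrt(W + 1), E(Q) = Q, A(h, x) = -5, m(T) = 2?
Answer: 258733/36 ≈ 7187.0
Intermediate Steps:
Y(W) = -6 + sqrt(1 + W) (Y(W) = -6 + sqrt(W + 1) = -6 + sqrt(1 + W))
X(j, b) = (-5 + j)/(64 + b) (X(j, b) = (j + (-6 + sqrt(1 + 0)))/(b + 64) = (j + (-6 + sqrt(1)))/(64 + b) = (j + (-6 + 1))/(64 + b) = (j - 5)/(64 + b) = (-5 + j)/(64 + b))
7187 - X(m(12), 44) = 7187 - (-5 + 2)/(64 + 44) = 7187 - (-3)/108 = 7187 - 1*(-1/36) = 7187 + 1/36 = 258733/36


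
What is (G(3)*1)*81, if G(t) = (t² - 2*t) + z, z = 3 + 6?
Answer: 972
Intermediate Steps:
z = 9
G(t) = 9 + t² - 2*t (G(t) = (t² - 2*t) + 9 = 9 + t² - 2*t)
(G(3)*1)*81 = ((9 + 3² - 2*3)*1)*81 = ((9 + 9 - 6)*1)*81 = (12*1)*81 = 12*81 = 972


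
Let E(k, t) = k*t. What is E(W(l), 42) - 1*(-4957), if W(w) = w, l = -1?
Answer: 4915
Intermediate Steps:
E(W(l), 42) - 1*(-4957) = -1*42 - 1*(-4957) = -42 + 4957 = 4915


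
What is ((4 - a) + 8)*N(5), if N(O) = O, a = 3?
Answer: 45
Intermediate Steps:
((4 - a) + 8)*N(5) = ((4 - 1*3) + 8)*5 = ((4 - 3) + 8)*5 = (1 + 8)*5 = 9*5 = 45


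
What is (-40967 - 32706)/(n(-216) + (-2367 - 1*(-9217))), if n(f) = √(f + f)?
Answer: -252330025/23461466 + 221019*I*√3/11730733 ≈ -10.755 + 0.032634*I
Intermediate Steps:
n(f) = √2*√f (n(f) = √(2*f) = √2*√f)
(-40967 - 32706)/(n(-216) + (-2367 - 1*(-9217))) = (-40967 - 32706)/(√2*√(-216) + (-2367 - 1*(-9217))) = -73673/(√2*(6*I*√6) + (-2367 + 9217)) = -73673/(12*I*√3 + 6850) = -73673/(6850 + 12*I*√3)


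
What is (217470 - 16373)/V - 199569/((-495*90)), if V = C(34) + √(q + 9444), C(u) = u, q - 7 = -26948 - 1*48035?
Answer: 26492540281/247579200 - 201097*I*√16383/33344 ≈ 107.01 - 771.94*I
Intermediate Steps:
q = -74976 (q = 7 + (-26948 - 1*48035) = 7 + (-26948 - 48035) = 7 - 74983 = -74976)
V = 34 + 2*I*√16383 (V = 34 + √(-74976 + 9444) = 34 + √(-65532) = 34 + 2*I*√16383 ≈ 34.0 + 255.99*I)
(217470 - 16373)/V - 199569/((-495*90)) = (217470 - 16373)/(34 + 2*I*√16383) - 199569/((-495*90)) = 201097/(34 + 2*I*√16383) - 199569/(-44550) = 201097/(34 + 2*I*√16383) - 199569*(-1/44550) = 201097/(34 + 2*I*√16383) + 66523/14850 = 66523/14850 + 201097/(34 + 2*I*√16383)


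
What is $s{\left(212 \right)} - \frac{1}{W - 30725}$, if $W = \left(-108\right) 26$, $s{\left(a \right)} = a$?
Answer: $\frac{7108997}{33533} \approx 212.0$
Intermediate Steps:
$W = -2808$
$s{\left(212 \right)} - \frac{1}{W - 30725} = 212 - \frac{1}{-2808 - 30725} = 212 - \frac{1}{-33533} = 212 - - \frac{1}{33533} = 212 + \frac{1}{33533} = \frac{7108997}{33533}$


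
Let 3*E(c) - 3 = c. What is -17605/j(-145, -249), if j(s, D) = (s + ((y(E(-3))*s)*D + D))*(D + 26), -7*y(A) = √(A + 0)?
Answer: -17605/87862 ≈ -0.20037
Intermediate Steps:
E(c) = 1 + c/3
y(A) = -√A/7 (y(A) = -√(A + 0)/7 = -√A/7)
j(s, D) = (26 + D)*(D + s) (j(s, D) = (s + (((-√(1 + (⅓)*(-3))/7)*s)*D + D))*(D + 26) = (s + (((-√(1 - 1)/7)*s)*D + D))*(26 + D) = (s + (((-√0/7)*s)*D + D))*(26 + D) = (s + (((-⅐*0)*s)*D + D))*(26 + D) = (s + ((0*s)*D + D))*(26 + D) = (s + (0*D + D))*(26 + D) = (s + (0 + D))*(26 + D) = (s + D)*(26 + D) = (D + s)*(26 + D) = (26 + D)*(D + s))
-17605/j(-145, -249) = -17605/((-249)² + 26*(-249) + 26*(-145) - 249*(-145)) = -17605/(62001 - 6474 - 3770 + 36105) = -17605/87862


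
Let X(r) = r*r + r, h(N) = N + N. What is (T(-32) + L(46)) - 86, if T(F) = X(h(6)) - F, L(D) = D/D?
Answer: 103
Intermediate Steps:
L(D) = 1
h(N) = 2*N
X(r) = r + r² (X(r) = r² + r = r + r²)
T(F) = 156 - F (T(F) = (2*6)*(1 + 2*6) - F = 12*(1 + 12) - F = 12*13 - F = 156 - F)
(T(-32) + L(46)) - 86 = ((156 - 1*(-32)) + 1) - 86 = ((156 + 32) + 1) - 86 = (188 + 1) - 86 = 189 - 86 = 103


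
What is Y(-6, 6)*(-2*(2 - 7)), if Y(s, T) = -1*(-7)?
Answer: 70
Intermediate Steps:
Y(s, T) = 7
Y(-6, 6)*(-2*(2 - 7)) = 7*(-2*(2 - 7)) = 7*(-2*(-5)) = 7*10 = 70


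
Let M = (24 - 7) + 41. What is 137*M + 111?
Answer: 8057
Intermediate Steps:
M = 58 (M = 17 + 41 = 58)
137*M + 111 = 137*58 + 111 = 7946 + 111 = 8057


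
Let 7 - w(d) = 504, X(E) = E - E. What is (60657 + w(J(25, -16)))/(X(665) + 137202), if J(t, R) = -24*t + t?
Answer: 30080/68601 ≈ 0.43848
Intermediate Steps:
X(E) = 0
J(t, R) = -23*t
w(d) = -497 (w(d) = 7 - 1*504 = 7 - 504 = -497)
(60657 + w(J(25, -16)))/(X(665) + 137202) = (60657 - 497)/(0 + 137202) = 60160/137202 = 60160*(1/137202) = 30080/68601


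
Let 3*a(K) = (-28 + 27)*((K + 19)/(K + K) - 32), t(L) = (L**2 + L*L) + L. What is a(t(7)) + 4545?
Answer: 1434973/315 ≈ 4555.5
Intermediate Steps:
t(L) = L + 2*L**2 (t(L) = (L**2 + L**2) + L = 2*L**2 + L = L + 2*L**2)
a(K) = 32/3 - (19 + K)/(6*K) (a(K) = ((-28 + 27)*((K + 19)/(K + K) - 32))/3 = (-((19 + K)/((2*K)) - 32))/3 = (-((19 + K)*(1/(2*K)) - 32))/3 = (-((19 + K)/(2*K) - 32))/3 = (-(-32 + (19 + K)/(2*K)))/3 = (32 - (19 + K)/(2*K))/3 = 32/3 - (19 + K)/(6*K))
a(t(7)) + 4545 = (-19 + 63*(7*(1 + 2*7)))/(6*((7*(1 + 2*7)))) + 4545 = (-19 + 63*(7*(1 + 14)))/(6*((7*(1 + 14)))) + 4545 = (-19 + 63*(7*15))/(6*((7*15))) + 4545 = (1/6)*(-19 + 63*105)/105 + 4545 = (1/6)*(1/105)*(-19 + 6615) + 4545 = (1/6)*(1/105)*6596 + 4545 = 3298/315 + 4545 = 1434973/315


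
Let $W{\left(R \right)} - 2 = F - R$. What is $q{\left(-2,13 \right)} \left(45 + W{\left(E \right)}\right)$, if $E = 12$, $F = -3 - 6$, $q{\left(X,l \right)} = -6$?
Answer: $-156$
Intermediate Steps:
$F = -9$ ($F = -3 - 6 = -9$)
$W{\left(R \right)} = -7 - R$ ($W{\left(R \right)} = 2 - \left(9 + R\right) = -7 - R$)
$q{\left(-2,13 \right)} \left(45 + W{\left(E \right)}\right) = - 6 \left(45 - 19\right) = \left(-6\right) 26 = -156$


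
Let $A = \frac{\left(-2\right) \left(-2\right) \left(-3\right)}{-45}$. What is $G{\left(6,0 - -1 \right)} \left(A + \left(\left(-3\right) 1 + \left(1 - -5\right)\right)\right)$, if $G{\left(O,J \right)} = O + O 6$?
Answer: $\frac{686}{5} \approx 137.2$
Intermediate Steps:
$G{\left(O,J \right)} = 7 O$ ($G{\left(O,J \right)} = O + 6 O = 7 O$)
$A = \frac{4}{15}$ ($A = 4 \left(-3\right) \left(- \frac{1}{45}\right) = \left(-12\right) \left(- \frac{1}{45}\right) = \frac{4}{15} \approx 0.26667$)
$G{\left(6,0 - -1 \right)} \left(A + \left(\left(-3\right) 1 + \left(1 - -5\right)\right)\right) = 7 \cdot 6 \left(\frac{4}{15} + \left(\left(-3\right) 1 + \left(1 - -5\right)\right)\right) = 42 \left(\frac{4}{15} + \left(-3 + \left(1 + 5\right)\right)\right) = 42 \left(\frac{4}{15} + \left(-3 + 6\right)\right) = 42 \left(\frac{4}{15} + 3\right) = 42 \cdot \frac{49}{15} = \frac{686}{5}$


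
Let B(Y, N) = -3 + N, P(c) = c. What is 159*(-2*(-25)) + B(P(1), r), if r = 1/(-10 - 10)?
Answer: 158939/20 ≈ 7947.0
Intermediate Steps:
r = -1/20 (r = 1/(-20) = -1/20 ≈ -0.050000)
159*(-2*(-25)) + B(P(1), r) = 159*(-2*(-25)) + (-3 - 1/20) = 159*50 - 61/20 = 7950 - 61/20 = 158939/20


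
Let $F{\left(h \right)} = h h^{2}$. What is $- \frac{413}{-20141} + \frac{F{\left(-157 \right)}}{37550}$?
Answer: $- \frac{77928006763}{756294550} \approx -103.04$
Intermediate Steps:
$F{\left(h \right)} = h^{3}$
$- \frac{413}{-20141} + \frac{F{\left(-157 \right)}}{37550} = - \frac{413}{-20141} + \frac{\left(-157\right)^{3}}{37550} = \left(-413\right) \left(- \frac{1}{20141}\right) - \frac{3869893}{37550} = \frac{413}{20141} - \frac{3869893}{37550} = - \frac{77928006763}{756294550}$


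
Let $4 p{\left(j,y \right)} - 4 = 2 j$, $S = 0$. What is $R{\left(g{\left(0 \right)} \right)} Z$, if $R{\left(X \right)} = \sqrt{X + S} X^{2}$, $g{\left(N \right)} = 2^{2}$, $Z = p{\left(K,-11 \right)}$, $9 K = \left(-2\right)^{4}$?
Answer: $\frac{544}{9} \approx 60.444$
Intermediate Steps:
$K = \frac{16}{9}$ ($K = \frac{\left(-2\right)^{4}}{9} = \frac{1}{9} \cdot 16 = \frac{16}{9} \approx 1.7778$)
$p{\left(j,y \right)} = 1 + \frac{j}{2}$ ($p{\left(j,y \right)} = 1 + \frac{2 j}{4} = 1 + \frac{j}{2}$)
$Z = \frac{17}{9}$ ($Z = 1 + \frac{1}{2} \cdot \frac{16}{9} = 1 + \frac{8}{9} = \frac{17}{9} \approx 1.8889$)
$g{\left(N \right)} = 4$
$R{\left(X \right)} = X^{\frac{5}{2}}$ ($R{\left(X \right)} = \sqrt{X + 0} X^{2} = \sqrt{X} X^{2} = X^{\frac{5}{2}}$)
$R{\left(g{\left(0 \right)} \right)} Z = 4^{\frac{5}{2}} \cdot \frac{17}{9} = 32 \cdot \frac{17}{9} = \frac{544}{9}$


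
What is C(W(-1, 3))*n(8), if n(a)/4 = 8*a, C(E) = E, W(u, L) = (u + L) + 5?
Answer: 1792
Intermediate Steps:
W(u, L) = 5 + L + u (W(u, L) = (L + u) + 5 = 5 + L + u)
n(a) = 32*a (n(a) = 4*(8*a) = 32*a)
C(W(-1, 3))*n(8) = (5 + 3 - 1)*(32*8) = 7*256 = 1792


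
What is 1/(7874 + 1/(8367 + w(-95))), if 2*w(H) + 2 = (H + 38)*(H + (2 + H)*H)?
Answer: 240724/1895460775 ≈ 0.00012700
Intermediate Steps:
w(H) = -1 + (38 + H)*(H + H*(2 + H))/2 (w(H) = -1 + ((H + 38)*(H + (2 + H)*H))/2 = -1 + ((38 + H)*(H + H*(2 + H)))/2 = -1 + (38 + H)*(H + H*(2 + H))/2)
1/(7874 + 1/(8367 + w(-95))) = 1/(7874 + 1/(8367 + (-1 + (½)*(-95)³ + 57*(-95) + (41/2)*(-95)²))) = 1/(7874 + 1/(8367 + (-1 + (½)*(-857375) - 5415 + (41/2)*9025))) = 1/(7874 + 1/(8367 + (-1 - 857375/2 - 5415 + 370025/2))) = 1/(7874 + 1/(8367 - 249091)) = 1/(7874 + 1/(-240724)) = 1/(7874 - 1/240724) = 1/(1895460775/240724) = 240724/1895460775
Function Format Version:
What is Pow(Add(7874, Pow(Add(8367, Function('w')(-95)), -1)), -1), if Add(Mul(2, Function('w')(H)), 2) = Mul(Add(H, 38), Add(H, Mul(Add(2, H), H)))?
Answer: Rational(240724, 1895460775) ≈ 0.00012700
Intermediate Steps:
Function('w')(H) = Add(-1, Mul(Rational(1, 2), Add(38, H), Add(H, Mul(H, Add(2, H))))) (Function('w')(H) = Add(-1, Mul(Rational(1, 2), Mul(Add(H, 38), Add(H, Mul(Add(2, H), H))))) = Add(-1, Mul(Rational(1, 2), Mul(Add(38, H), Add(H, Mul(H, Add(2, H)))))) = Add(-1, Mul(Rational(1, 2), Add(38, H), Add(H, Mul(H, Add(2, H))))))
Pow(Add(7874, Pow(Add(8367, Function('w')(-95)), -1)), -1) = Pow(Add(7874, Pow(Add(8367, Add(-1, Mul(Rational(1, 2), Pow(-95, 3)), Mul(57, -95), Mul(Rational(41, 2), Pow(-95, 2)))), -1)), -1) = Pow(Add(7874, Pow(Add(8367, Add(-1, Mul(Rational(1, 2), -857375), -5415, Mul(Rational(41, 2), 9025))), -1)), -1) = Pow(Add(7874, Pow(Add(8367, Add(-1, Rational(-857375, 2), -5415, Rational(370025, 2))), -1)), -1) = Pow(Add(7874, Pow(Add(8367, -249091), -1)), -1) = Pow(Add(7874, Pow(-240724, -1)), -1) = Pow(Add(7874, Rational(-1, 240724)), -1) = Pow(Rational(1895460775, 240724), -1) = Rational(240724, 1895460775)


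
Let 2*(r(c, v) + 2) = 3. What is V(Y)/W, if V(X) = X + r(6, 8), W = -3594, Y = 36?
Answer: -71/7188 ≈ -0.0098776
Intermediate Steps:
r(c, v) = -1/2 (r(c, v) = -2 + (1/2)*3 = -2 + 3/2 = -1/2)
V(X) = -1/2 + X (V(X) = X - 1/2 = -1/2 + X)
V(Y)/W = (-1/2 + 36)/(-3594) = (71/2)*(-1/3594) = -71/7188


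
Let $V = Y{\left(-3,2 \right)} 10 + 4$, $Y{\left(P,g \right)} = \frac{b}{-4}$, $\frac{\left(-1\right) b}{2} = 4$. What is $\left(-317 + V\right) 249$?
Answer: $-72957$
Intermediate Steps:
$b = -8$ ($b = \left(-2\right) 4 = -8$)
$Y{\left(P,g \right)} = 2$ ($Y{\left(P,g \right)} = - \frac{8}{-4} = \left(-8\right) \left(- \frac{1}{4}\right) = 2$)
$V = 24$ ($V = 2 \cdot 10 + 4 = 20 + 4 = 24$)
$\left(-317 + V\right) 249 = \left(-317 + 24\right) 249 = \left(-293\right) 249 = -72957$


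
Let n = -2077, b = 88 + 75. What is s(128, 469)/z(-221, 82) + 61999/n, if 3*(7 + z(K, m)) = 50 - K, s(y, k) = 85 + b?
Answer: -6977231/259625 ≈ -26.874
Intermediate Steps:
b = 163
s(y, k) = 248 (s(y, k) = 85 + 163 = 248)
z(K, m) = 29/3 - K/3 (z(K, m) = -7 + (50 - K)/3 = -7 + (50/3 - K/3) = 29/3 - K/3)
s(128, 469)/z(-221, 82) + 61999/n = 248/(29/3 - 1/3*(-221)) + 61999/(-2077) = 248/(29/3 + 221/3) + 61999*(-1/2077) = 248/(250/3) - 61999/2077 = 248*(3/250) - 61999/2077 = 372/125 - 61999/2077 = -6977231/259625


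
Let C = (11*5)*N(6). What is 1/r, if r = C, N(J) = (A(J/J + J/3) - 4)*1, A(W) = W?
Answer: -1/55 ≈ -0.018182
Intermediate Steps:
N(J) = -3 + J/3 (N(J) = ((J/J + J/3) - 4)*1 = ((1 + J*(⅓)) - 4)*1 = ((1 + J/3) - 4)*1 = (-3 + J/3)*1 = -3 + J/3)
C = -55 (C = (11*5)*(-3 + (⅓)*6) = 55*(-3 + 2) = 55*(-1) = -55)
r = -55
1/r = 1/(-55) = -1/55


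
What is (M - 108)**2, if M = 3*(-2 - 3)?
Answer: 15129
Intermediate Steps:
M = -15 (M = 3*(-5) = -15)
(M - 108)**2 = (-15 - 108)**2 = (-123)**2 = 15129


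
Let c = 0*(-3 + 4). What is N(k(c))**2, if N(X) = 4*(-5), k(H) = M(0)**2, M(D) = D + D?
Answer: 400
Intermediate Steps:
M(D) = 2*D
c = 0 (c = 0*1 = 0)
k(H) = 0 (k(H) = (2*0)**2 = 0**2 = 0)
N(X) = -20
N(k(c))**2 = (-20)**2 = 400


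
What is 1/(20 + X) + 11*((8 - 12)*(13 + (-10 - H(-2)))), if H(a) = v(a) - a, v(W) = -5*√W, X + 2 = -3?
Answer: -659/15 - 220*I*√2 ≈ -43.933 - 311.13*I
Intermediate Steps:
X = -5 (X = -2 - 3 = -5)
H(a) = -a - 5*√a (H(a) = -5*√a - a = -a - 5*√a)
1/(20 + X) + 11*((8 - 12)*(13 + (-10 - H(-2)))) = 1/(20 - 5) + 11*((8 - 12)*(13 + (-10 - (-1*(-2) - 5*I*√2)))) = 1/15 + 11*(-4*(13 + (-10 - (2 - 5*I*√2)))) = 1/15 + 11*(-4*(13 + (-10 + (-2 + 5*I*√2)))) = 1/15 + 11*(-4*(13 + (-12 + 5*I*√2))) = 1/15 + 11*(-4*(1 + 5*I*√2)) = 1/15 + 11*(-4 - 20*I*√2) = 1/15 + (-44 - 220*I*√2) = -659/15 - 220*I*√2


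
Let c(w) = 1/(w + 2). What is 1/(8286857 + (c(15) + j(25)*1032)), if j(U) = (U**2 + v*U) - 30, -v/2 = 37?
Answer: 17/118858850 ≈ 1.4303e-7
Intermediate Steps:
v = -74 (v = -2*37 = -74)
c(w) = 1/(2 + w)
j(U) = -30 + U**2 - 74*U (j(U) = (U**2 - 74*U) - 30 = -30 + U**2 - 74*U)
1/(8286857 + (c(15) + j(25)*1032)) = 1/(8286857 + (1/(2 + 15) + (-30 + 25**2 - 74*25)*1032)) = 1/(8286857 + (1/17 + (-30 + 625 - 1850)*1032)) = 1/(8286857 + (1/17 - 1255*1032)) = 1/(8286857 + (1/17 - 1295160)) = 1/(8286857 - 22017719/17) = 1/(118858850/17) = 17/118858850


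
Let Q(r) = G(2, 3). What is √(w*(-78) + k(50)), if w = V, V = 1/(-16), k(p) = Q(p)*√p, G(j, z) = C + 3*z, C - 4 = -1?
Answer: √(78 + 960*√2)/4 ≈ 9.4725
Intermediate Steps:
C = 3 (C = 4 - 1 = 3)
G(j, z) = 3 + 3*z
Q(r) = 12 (Q(r) = 3 + 3*3 = 3 + 9 = 12)
k(p) = 12*√p
V = -1/16 ≈ -0.062500
w = -1/16 ≈ -0.062500
√(w*(-78) + k(50)) = √(-1/16*(-78) + 12*√50) = √(39/8 + 12*(5*√2)) = √(39/8 + 60*√2)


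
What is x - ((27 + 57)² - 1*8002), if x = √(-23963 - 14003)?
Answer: 946 + I*√37966 ≈ 946.0 + 194.85*I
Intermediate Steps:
x = I*√37966 (x = √(-37966) = I*√37966 ≈ 194.85*I)
x - ((27 + 57)² - 1*8002) = I*√37966 - ((27 + 57)² - 1*8002) = I*√37966 - (84² - 8002) = I*√37966 - (7056 - 8002) = I*√37966 - 1*(-946) = I*√37966 + 946 = 946 + I*√37966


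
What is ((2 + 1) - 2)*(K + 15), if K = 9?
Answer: 24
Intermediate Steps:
((2 + 1) - 2)*(K + 15) = ((2 + 1) - 2)*(9 + 15) = (3 - 2)*24 = 1*24 = 24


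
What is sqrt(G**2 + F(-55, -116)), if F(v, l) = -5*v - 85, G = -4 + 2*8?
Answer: sqrt(334) ≈ 18.276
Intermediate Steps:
G = 12 (G = -4 + 16 = 12)
F(v, l) = -85 - 5*v
sqrt(G**2 + F(-55, -116)) = sqrt(12**2 + (-85 - 5*(-55))) = sqrt(144 + (-85 + 275)) = sqrt(144 + 190) = sqrt(334)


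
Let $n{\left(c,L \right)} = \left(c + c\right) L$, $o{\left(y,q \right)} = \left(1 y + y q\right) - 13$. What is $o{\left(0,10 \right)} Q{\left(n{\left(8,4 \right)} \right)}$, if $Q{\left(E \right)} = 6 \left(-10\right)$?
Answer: $780$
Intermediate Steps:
$o{\left(y,q \right)} = -13 + y + q y$ ($o{\left(y,q \right)} = \left(y + q y\right) - 13 = -13 + y + q y$)
$n{\left(c,L \right)} = 2 L c$ ($n{\left(c,L \right)} = 2 c L = 2 L c$)
$Q{\left(E \right)} = -60$
$o{\left(0,10 \right)} Q{\left(n{\left(8,4 \right)} \right)} = \left(-13 + 0 + 10 \cdot 0\right) \left(-60\right) = \left(-13 + 0 + 0\right) \left(-60\right) = \left(-13\right) \left(-60\right) = 780$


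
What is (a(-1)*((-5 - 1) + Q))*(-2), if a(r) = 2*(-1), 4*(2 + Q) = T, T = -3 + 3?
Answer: -32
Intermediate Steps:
T = 0
Q = -2 (Q = -2 + (1/4)*0 = -2 + 0 = -2)
a(r) = -2
(a(-1)*((-5 - 1) + Q))*(-2) = -2*((-5 - 1) - 2)*(-2) = -2*(-6 - 2)*(-2) = -2*(-8)*(-2) = 16*(-2) = -32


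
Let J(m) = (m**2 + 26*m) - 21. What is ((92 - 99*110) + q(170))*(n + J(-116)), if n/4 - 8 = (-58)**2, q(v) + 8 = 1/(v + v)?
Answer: -87835250373/340 ≈ -2.5834e+8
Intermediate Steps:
q(v) = -8 + 1/(2*v) (q(v) = -8 + 1/(v + v) = -8 + 1/(2*v))
J(m) = -21 + m**2 + 26*m
n = 13488 (n = 32 + 4*(-58)**2 = 32 + 4*3364 = 32 + 13456 = 13488)
((92 - 99*110) + q(170))*(n + J(-116)) = ((92 - 99*110) + (-8 + (1/2)/170))*(13488 + (-21 + (-116)**2 + 26*(-116))) = ((92 - 10890) + (-8 + (1/2)*(1/170)))*(13488 + (-21 + 13456 - 3016)) = (-10798 + (-8 + 1/340))*(13488 + 10419) = (-10798 - 2719/340)*23907 = -3674039/340*23907 = -87835250373/340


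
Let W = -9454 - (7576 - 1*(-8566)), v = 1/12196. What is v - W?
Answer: 312168817/12196 ≈ 25596.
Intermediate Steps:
v = 1/12196 ≈ 8.1994e-5
W = -25596 (W = -9454 - (7576 + 8566) = -9454 - 1*16142 = -9454 - 16142 = -25596)
v - W = 1/12196 - 1*(-25596) = 1/12196 + 25596 = 312168817/12196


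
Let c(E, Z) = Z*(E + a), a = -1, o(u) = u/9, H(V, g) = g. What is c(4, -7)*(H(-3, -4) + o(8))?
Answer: 196/3 ≈ 65.333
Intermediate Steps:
o(u) = u/9 (o(u) = u*(1/9) = u/9)
c(E, Z) = Z*(-1 + E) (c(E, Z) = Z*(E - 1) = Z*(-1 + E))
c(4, -7)*(H(-3, -4) + o(8)) = (-7*(-1 + 4))*(-4 + (1/9)*8) = (-7*3)*(-4 + 8/9) = -21*(-28/9) = 196/3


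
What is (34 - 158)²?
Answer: 15376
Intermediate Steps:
(34 - 158)² = (-124)² = 15376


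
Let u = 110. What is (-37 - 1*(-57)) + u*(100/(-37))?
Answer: -10260/37 ≈ -277.30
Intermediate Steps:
(-37 - 1*(-57)) + u*(100/(-37)) = (-37 - 1*(-57)) + 110*(100/(-37)) = (-37 + 57) + 110*(100*(-1/37)) = 20 + 110*(-100/37) = 20 - 11000/37 = -10260/37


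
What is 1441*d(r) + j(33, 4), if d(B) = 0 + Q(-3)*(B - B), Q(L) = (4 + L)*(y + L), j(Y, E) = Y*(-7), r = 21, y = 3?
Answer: -231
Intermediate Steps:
j(Y, E) = -7*Y
Q(L) = (3 + L)*(4 + L) (Q(L) = (4 + L)*(3 + L) = (3 + L)*(4 + L))
d(B) = 0 (d(B) = 0 + (12 + (-3)² + 7*(-3))*(B - B) = 0 + (12 + 9 - 21)*0 = 0 + 0*0 = 0 + 0 = 0)
1441*d(r) + j(33, 4) = 1441*0 - 7*33 = 0 - 231 = -231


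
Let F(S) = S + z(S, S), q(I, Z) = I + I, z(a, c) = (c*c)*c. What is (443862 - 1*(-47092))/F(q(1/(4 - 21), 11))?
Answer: -1206028501/293 ≈ -4.1161e+6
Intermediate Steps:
z(a, c) = c**3 (z(a, c) = c**2*c = c**3)
q(I, Z) = 2*I
F(S) = S + S**3
(443862 - 1*(-47092))/F(q(1/(4 - 21), 11)) = (443862 - 1*(-47092))/(2/(4 - 21) + (2/(4 - 21))**3) = (443862 + 47092)/(2/(-17) + (2/(-17))**3) = 490954/(2*(-1/17) + (2*(-1/17))**3) = 490954/(-2/17 + (-2/17)**3) = 490954/(-2/17 - 8/4913) = 490954/(-586/4913) = 490954*(-4913/586) = -1206028501/293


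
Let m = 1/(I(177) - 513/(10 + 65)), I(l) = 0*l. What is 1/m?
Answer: -171/25 ≈ -6.8400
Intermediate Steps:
I(l) = 0
m = -25/171 (m = 1/(0 - 513/(10 + 65)) = 1/(0 - 513/75) = 1/(0 - 513*1/75) = 1/(0 - 171/25) = 1/(-171/25) = -25/171 ≈ -0.14620)
1/m = 1/(-25/171) = -171/25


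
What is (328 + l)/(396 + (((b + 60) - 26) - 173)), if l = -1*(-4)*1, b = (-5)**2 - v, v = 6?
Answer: 83/69 ≈ 1.2029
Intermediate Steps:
b = 19 (b = (-5)**2 - 1*6 = 25 - 6 = 19)
l = 4 (l = 4*1 = 4)
(328 + l)/(396 + (((b + 60) - 26) - 173)) = (328 + 4)/(396 + (((19 + 60) - 26) - 173)) = 332/(396 + ((79 - 26) - 173)) = 332/(396 + (53 - 173)) = 332/(396 - 120) = 332/276 = 332*(1/276) = 83/69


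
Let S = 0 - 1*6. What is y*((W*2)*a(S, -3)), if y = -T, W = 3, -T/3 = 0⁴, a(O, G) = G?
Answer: 0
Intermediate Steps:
S = -6 (S = 0 - 6 = -6)
T = 0 (T = -3*0⁴ = -3*0 = 0)
y = 0 (y = -1*0 = 0)
y*((W*2)*a(S, -3)) = 0*((3*2)*(-3)) = 0*(6*(-3)) = 0*(-18) = 0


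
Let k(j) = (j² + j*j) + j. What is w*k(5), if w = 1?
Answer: 55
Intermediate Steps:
k(j) = j + 2*j² (k(j) = (j² + j²) + j = 2*j² + j = j + 2*j²)
w*k(5) = 1*(5*(1 + 2*5)) = 1*(5*(1 + 10)) = 1*(5*11) = 1*55 = 55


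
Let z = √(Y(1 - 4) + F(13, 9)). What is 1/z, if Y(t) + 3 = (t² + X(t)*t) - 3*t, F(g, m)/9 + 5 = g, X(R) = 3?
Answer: √78/78 ≈ 0.11323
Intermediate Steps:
F(g, m) = -45 + 9*g
Y(t) = -3 + t² (Y(t) = -3 + ((t² + 3*t) - 3*t) = -3 + t²)
z = √78 (z = √((-3 + (1 - 4)²) + (-45 + 9*13)) = √((-3 + (-3)²) + (-45 + 117)) = √((-3 + 9) + 72) = √(6 + 72) = √78 ≈ 8.8318)
1/z = 1/(√78) = √78/78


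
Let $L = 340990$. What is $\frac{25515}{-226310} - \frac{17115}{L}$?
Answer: $- \frac{294465}{1807247} \approx -0.16294$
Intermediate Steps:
$\frac{25515}{-226310} - \frac{17115}{L} = \frac{25515}{-226310} - \frac{17115}{340990} = 25515 \left(- \frac{1}{226310}\right) - \frac{3423}{68198} = - \frac{729}{6466} - \frac{3423}{68198} = - \frac{294465}{1807247}$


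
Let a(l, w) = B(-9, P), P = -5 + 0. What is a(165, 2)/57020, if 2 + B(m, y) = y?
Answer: -7/57020 ≈ -0.00012276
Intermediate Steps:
P = -5
B(m, y) = -2 + y
a(l, w) = -7 (a(l, w) = -2 - 5 = -7)
a(165, 2)/57020 = -7/57020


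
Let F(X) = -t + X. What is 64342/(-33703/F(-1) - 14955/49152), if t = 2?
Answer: 3162537984/552174997 ≈ 5.7274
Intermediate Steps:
F(X) = -2 + X (F(X) = -1*2 + X = -2 + X)
64342/(-33703/F(-1) - 14955/49152) = 64342/(-33703/(-2 - 1) - 14955/49152) = 64342/(-33703/(-3) - 14955*1/49152) = 64342/(-33703*(-1/3) - 4985/16384) = 64342/(33703/3 - 4985/16384) = 64342/(552174997/49152) = 64342*(49152/552174997) = 3162537984/552174997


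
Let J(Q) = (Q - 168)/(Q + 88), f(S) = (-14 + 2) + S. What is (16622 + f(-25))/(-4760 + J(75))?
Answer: -2703355/775973 ≈ -3.4838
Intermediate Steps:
f(S) = -12 + S
J(Q) = (-168 + Q)/(88 + Q)
(16622 + f(-25))/(-4760 + J(75)) = (16622 + (-12 - 25))/(-4760 + (-168 + 75)/(88 + 75)) = (16622 - 37)/(-4760 - 93/163) = 16585/(-4760 + (1/163)*(-93)) = 16585/(-4760 - 93/163) = 16585/(-775973/163) = 16585*(-163/775973) = -2703355/775973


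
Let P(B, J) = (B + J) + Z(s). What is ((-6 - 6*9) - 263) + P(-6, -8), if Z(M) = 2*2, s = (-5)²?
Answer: -333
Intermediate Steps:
s = 25
Z(M) = 4
P(B, J) = 4 + B + J (P(B, J) = (B + J) + 4 = 4 + B + J)
((-6 - 6*9) - 263) + P(-6, -8) = ((-6 - 6*9) - 263) + (4 - 6 - 8) = ((-6 - 54) - 263) - 10 = (-60 - 263) - 10 = -323 - 10 = -333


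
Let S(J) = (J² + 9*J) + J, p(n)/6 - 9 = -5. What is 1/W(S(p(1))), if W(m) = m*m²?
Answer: 1/543338496 ≈ 1.8405e-9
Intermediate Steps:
p(n) = 24 (p(n) = 54 + 6*(-5) = 54 - 30 = 24)
S(J) = J² + 10*J
W(m) = m³
1/W(S(p(1))) = 1/((24*(10 + 24))³) = 1/((24*34)³) = 1/(816³) = 1/543338496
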